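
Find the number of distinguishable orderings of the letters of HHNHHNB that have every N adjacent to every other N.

Treat the 2 copies of N as a single block. The multiset to arrange is then {NN, B, H, H, H, H}, 6 items in all.
That gives (6)!/(4!) = 30 arrangements.

30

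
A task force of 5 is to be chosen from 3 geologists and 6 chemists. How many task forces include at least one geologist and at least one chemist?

Unrestricted: C(9,5) = 126 ways to pick any 5 of the 9.
Subtract selections that omit an entire group: no geologists → C(6,5) = 6; no chemists → C(3,5) = 0.
Both groups omitted at once is impossible, so 126 − 6 = 120.

120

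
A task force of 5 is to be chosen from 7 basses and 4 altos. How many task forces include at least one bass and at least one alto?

441

Unrestricted: C(11,5) = 462 ways to pick any 5 of the 11.
Selections missing a whole group: no basses → C(4,5) = 0; no altos → C(7,5) = 21.
Both groups omitted at once is impossible, so 462 − 21 = 441.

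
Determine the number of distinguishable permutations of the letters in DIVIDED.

420

Letter multiplicities in DIVIDED: D×3, E×1, I×2, V×1.
So there are 7! / (3!·2!) = 420 distinguishable arrangements.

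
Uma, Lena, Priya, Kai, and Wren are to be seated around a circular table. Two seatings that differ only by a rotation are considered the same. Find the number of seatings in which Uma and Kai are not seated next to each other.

All circular seatings of 5 people number (4)! = 24.
Seatings with Uma beside Kai: treat them as a block with 2 internal orders, giving 2 × (3)! = 12.
Subtracting, 24 − 12 = 12.

12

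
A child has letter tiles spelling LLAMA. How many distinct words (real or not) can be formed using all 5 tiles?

Letter multiplicities in LLAMA: A×2, L×2, M×1.
Dividing 5! = 120 by 2!·2! = 4 for the repeated letters gives 30.

30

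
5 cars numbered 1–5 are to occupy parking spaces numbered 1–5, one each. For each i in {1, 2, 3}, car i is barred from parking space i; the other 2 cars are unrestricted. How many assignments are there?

Let Aᵢ (for i ∈ {1, 2, 3}) be the placements that put car i in its forbidden parking space. Any j of these fix j positions, leaving (5−j)! ways to fill the rest, and there are C(3,j) ways to pick which j.
By inclusion–exclusion, the number of valid placements is Σ_{j=0}^{3} (−1)^j C(3,j)·(5−j)!.
Computing: 120 − 72 + 18 − 2 = 64.

64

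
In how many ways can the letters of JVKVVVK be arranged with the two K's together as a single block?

30

Treat the 2 copies of K as a single block. The multiset to arrange is then {KK, J, V, V, V, V}, 6 items in all.
That gives (6)!/(4!) = 30 arrangements.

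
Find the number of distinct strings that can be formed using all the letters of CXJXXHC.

CXJXXHC has 7 letters with C appearing twice and X appearing 3 times.
So there are 7! / (3!·2!) = 420 distinguishable arrangements.

420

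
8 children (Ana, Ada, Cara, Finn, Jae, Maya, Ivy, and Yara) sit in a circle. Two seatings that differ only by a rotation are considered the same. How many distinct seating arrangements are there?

5040

Seat Ana anywhere (absorbing the rotational symmetry), then permute the other 7: (7)! = 5040.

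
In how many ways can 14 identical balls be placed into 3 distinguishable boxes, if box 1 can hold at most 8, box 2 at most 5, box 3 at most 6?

Without the upper bounds there are C(16,2) = 120 ways to split 14 among 3 boxes.
Subtract solutions that violate a single cap (substitute x_i' = x_i − (cap_i+1)): x_1 ≥ 9 gives C(7,2) = 21; x_2 ≥ 6 gives C(10,2) = 45; x_3 ≥ 7 gives C(9,2) = 36. Together 102.
Add back pairs where two caps are both exceeded: 0 + 0 + 3 = 3.
By inclusion–exclusion the count is 120 − 102 + 3 = 21.

21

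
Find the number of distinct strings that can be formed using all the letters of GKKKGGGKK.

126

Letter multiplicities in GKKKGGGKK: G×4, K×5.
The number of distinct arrangements is 9!/(5!·4!) = 362880/2880 = 126.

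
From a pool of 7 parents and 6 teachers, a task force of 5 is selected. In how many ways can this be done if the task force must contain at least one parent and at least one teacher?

1260

Total 5-person selections from all 13: C(13,5) = 1287.
Subtract selections that omit an entire group: no parents → C(6,5) = 6; no teachers → C(7,5) = 21.
Both groups omitted at once is impossible, so 1287 − 27 = 1260.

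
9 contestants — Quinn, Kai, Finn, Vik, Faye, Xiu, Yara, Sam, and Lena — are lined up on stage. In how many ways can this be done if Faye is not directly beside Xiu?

282240

Of the 9! = 362880 arrangements, those with Faye and Xiu adjacent number 2 × 8! = 80640 (treat the pair as a block with 2 internal orders).
So 362880 − 80640 = 282240 arrangements keep them apart.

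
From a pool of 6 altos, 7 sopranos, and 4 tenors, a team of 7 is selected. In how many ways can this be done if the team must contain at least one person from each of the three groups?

17283

With no constraint there are C(17,7) = 19448 possible selections.
Subtract selections that omit an entire group: no altos → C(11,7) = 330; no sopranos → C(10,7) = 120; no tenors → C(13,7) = 1716.
Add back selections omitting two groups (i.e. drawn from a single group): C(6,7) + C(7,7) + C(4,7) = 1.
By inclusion–exclusion: 19448 − 2166 + 1 = 17283.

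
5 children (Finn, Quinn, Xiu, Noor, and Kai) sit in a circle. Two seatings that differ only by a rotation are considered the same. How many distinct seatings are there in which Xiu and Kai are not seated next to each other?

All circular seatings of 5 people number (4)! = 24.
Seatings with Xiu beside Kai: treat them as a block with 2 internal orders, giving 2 × (3)! = 12.
Subtracting, 24 − 12 = 12.

12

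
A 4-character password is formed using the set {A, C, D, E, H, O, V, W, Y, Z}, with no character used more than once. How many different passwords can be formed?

5040

Choose and order 4 of the 10 symbols: the first character has 10 options, the next 9, then 8, 7.
10 × 9 × 8 × 7 = 5040.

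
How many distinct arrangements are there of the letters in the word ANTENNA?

420

ANTENNA has 7 letters with A appearing twice and N appearing 3 times.
The number of distinct arrangements is 7!/(3!·2!) = 5040/12 = 420.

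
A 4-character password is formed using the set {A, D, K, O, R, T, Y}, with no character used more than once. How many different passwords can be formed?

Choose and order 4 of the 7 symbols: the first character has 7 options, the next 6, then 5, 4.
That product is 7 × 6 × 5 × 4 = 840.

840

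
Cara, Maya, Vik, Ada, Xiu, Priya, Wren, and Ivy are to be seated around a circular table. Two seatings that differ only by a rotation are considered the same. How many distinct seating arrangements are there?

5040

Fix one person's seat to break rotational symmetry; the remaining 7 people can be arranged in (7)! = 5040 ways.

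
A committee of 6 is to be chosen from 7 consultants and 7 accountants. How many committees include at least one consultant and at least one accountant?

2989

With no constraint there are C(14,6) = 3003 possible selections.
Subtract selections that omit an entire group: no consultants → C(7,6) = 7; no accountants → C(7,6) = 7.
Both groups omitted at once is impossible, so 3003 − 14 = 2989.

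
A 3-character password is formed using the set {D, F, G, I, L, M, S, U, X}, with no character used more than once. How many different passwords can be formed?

With no repetition, fill the 3 characters in order: 9 choices, then 8, down to 7.
That product is 9 × 8 × 7 = 504.

504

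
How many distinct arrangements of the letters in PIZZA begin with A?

12

Fix A in the first position and arrange the remaining 4 letters.
Those 4 letters have Z appearing twice, giving (4)!/(2!) = 12.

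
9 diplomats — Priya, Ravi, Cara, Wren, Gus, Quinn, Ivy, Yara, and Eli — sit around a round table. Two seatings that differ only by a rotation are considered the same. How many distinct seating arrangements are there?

Around a circle, 9 distinct people have 9!/9 = (8)! = 40320 rotationally distinct seatings.

40320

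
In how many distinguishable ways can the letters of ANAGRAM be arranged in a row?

840

The 7 letters of ANAGRAM have repeats: A appearing 3 times.
So there are 7! / (3!) = 840 distinguishable arrangements.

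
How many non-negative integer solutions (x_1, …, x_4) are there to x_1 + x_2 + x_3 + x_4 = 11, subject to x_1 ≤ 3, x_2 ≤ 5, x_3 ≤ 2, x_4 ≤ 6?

42

By stars and bars, unrestricted non-negative solutions to x_1+…+x_4 = 11 number C(11+3,3) = 364.
Subtract solutions that violate a single cap (substitute x_i' = x_i − (cap_i+1)): x_1 ≥ 4 gives C(10,3) = 120; x_2 ≥ 6 gives C(8,3) = 56; x_3 ≥ 3 gives C(11,3) = 165; x_4 ≥ 7 gives C(7,3) = 35. Together 376.
Add back pairs where two caps are both exceeded: 4 + 35 + 1 + 10 + 0 + 4 = 54.
By inclusion–exclusion the count is 364 − 376 + 54 = 42.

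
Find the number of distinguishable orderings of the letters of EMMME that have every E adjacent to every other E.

4

Treat the 2 copies of E as a single block. The multiset to arrange is then {EE, M, M, M}, 4 items in all.
That gives (4)!/(3!) = 4 arrangements.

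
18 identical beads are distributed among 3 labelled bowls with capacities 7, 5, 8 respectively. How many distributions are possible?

Without the upper bounds there are C(20,2) = 190 ways to split 18 among 3 bowls.
Subtract solutions that violate a single cap (substitute x_i' = x_i − (cap_i+1)): x_1 ≥ 8 gives C(12,2) = 66; x_2 ≥ 6 gives C(14,2) = 91; x_3 ≥ 9 gives C(11,2) = 55. Together 212.
Add back pairs where two caps are both exceeded: 15 + 3 + 10 = 28.
By inclusion–exclusion the count is 190 − 212 + 28 = 6.

6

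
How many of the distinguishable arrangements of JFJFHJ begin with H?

With the first slot taken by H, it remains to arrange the other 5 letters (JFJFJ).
Those 5 letters have F appearing twice and J appearing 3 times, giving (5)!/(3!·2!) = 10.

10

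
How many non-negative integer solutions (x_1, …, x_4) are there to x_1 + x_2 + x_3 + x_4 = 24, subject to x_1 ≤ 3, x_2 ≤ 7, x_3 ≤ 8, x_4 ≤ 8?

10

Without the upper bounds there are C(27,3) = 2925 ways to split 24 among 4 variables.
Subtract solutions that violate a single cap (substitute x_i' = x_i − (cap_i+1)): x_1 ≥ 4 gives C(23,3) = 1771; x_2 ≥ 8 gives C(19,3) = 969; x_3 ≥ 9 gives C(18,3) = 816; x_4 ≥ 9 gives C(18,3) = 816. Together 4372.
Add back pairs where two caps are both exceeded: 455 + 364 + 364 + 120 + 120 + 84 = 1507.
Subtract triples: 20 + 20 + 10 + 0 = 50.
By inclusion–exclusion the count is 2925 − 4372 + 1507 − 50 = 10.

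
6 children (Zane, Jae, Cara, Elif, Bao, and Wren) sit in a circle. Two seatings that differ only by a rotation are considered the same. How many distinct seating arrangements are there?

Seat Zane anywhere (absorbing the rotational symmetry), then permute the other 5: (5)! = 120.

120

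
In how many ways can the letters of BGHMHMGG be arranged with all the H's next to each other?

420

Treat the 2 copies of H as a single block. The multiset to arrange is then {HH, B, G, G, G, M, M}, 7 items in all.
That gives (7)!/(3!·2!) = 420 arrangements.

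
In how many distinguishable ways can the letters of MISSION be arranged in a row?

The 7 letters of MISSION have repeats: I appearing twice and S appearing twice.
The number of distinct arrangements is 7!/(2!·2!) = 5040/4 = 1260.

1260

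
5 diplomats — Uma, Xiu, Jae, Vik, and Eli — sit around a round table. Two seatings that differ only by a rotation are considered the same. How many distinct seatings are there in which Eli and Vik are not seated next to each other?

Without the restriction there are (4)! = 24 seatings.
Those with Eli next to Vik: fuse the pair into one unit and seat 4 units around a circle — 2·(3)! = 12.
Subtracting, 24 − 12 = 12.

12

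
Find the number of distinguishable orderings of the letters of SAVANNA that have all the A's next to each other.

60

Treat the 3 copies of A as a single block. The multiset to arrange is then {AAA, N, N, S, V}, 5 items in all.
That gives (5)!/(2!) = 60 arrangements.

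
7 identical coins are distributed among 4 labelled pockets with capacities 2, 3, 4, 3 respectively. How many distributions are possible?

37

Without the upper bounds there are C(10,3) = 120 ways to split 7 among 4 pockets.
Subtract solutions that violate a single cap (substitute x_i' = x_i − (cap_i+1)): x_1 ≥ 3 gives C(7,3) = 35; x_2 ≥ 4 gives C(6,3) = 20; x_3 ≥ 5 gives C(5,3) = 10; x_4 ≥ 4 gives C(6,3) = 20. Together 85.
Add back pairs where two caps are both exceeded: 1 + 0 + 1 + 0 + 0 + 0 = 2.
By inclusion–exclusion the count is 120 − 85 + 2 = 37.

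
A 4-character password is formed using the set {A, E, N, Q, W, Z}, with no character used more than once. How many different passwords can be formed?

360

This is a permutation of 4 out of 6: P(6,4) = 6!/2!.
That product is 6 × 5 × 4 × 3 = 360.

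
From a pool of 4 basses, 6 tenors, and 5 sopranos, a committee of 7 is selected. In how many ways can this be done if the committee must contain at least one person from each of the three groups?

5949

Total 7-person selections from all 15: C(15,7) = 6435.
Selections missing a whole group: no basses → C(11,7) = 330; no tenors → C(9,7) = 36; no sopranos → C(10,7) = 120.
Add back selections omitting two groups (i.e. drawn from a single group): C(4,7) + C(6,7) + C(5,7) = 0.
By inclusion–exclusion: 6435 − 486 + 0 = 5949.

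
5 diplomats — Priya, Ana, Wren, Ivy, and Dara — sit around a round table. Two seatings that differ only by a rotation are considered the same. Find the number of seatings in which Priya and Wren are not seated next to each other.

12

Without the restriction there are (4)! = 24 seatings.
Seatings with Priya beside Wren: treat them as a block with 2 internal orders, giving 2 × (3)! = 12.
Subtracting, 24 − 12 = 12.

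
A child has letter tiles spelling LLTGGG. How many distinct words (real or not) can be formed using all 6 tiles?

60

Letter multiplicities in LLTGGG: G×3, L×2, T×1.
The number of distinct arrangements is 6!/(3!·2!) = 720/12 = 60.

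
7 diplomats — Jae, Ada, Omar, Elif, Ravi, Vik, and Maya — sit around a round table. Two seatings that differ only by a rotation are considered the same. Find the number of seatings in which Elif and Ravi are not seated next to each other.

480

All circular seatings of 7 people number (6)! = 720.
Seatings with Elif beside Ravi: treat them as a block with 2 internal orders, giving 2 × (5)! = 240.
Subtracting, 720 − 240 = 480.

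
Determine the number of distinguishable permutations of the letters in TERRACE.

1260

Letter multiplicities in TERRACE: A×1, C×1, E×2, R×2, T×1.
Dividing 7! = 5040 by 2!·2! = 4 for the repeated letters gives 1260.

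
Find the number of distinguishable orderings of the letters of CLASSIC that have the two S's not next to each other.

Total arrangements of CLASSIC: 7!/(2!·2!) = 1260.
Arrangements with the S's together: treat SS as one letter, giving (6)!/(2!) = 360.
Subtracting, 1260 − 360 = 900 arrangements keep the S's apart.

900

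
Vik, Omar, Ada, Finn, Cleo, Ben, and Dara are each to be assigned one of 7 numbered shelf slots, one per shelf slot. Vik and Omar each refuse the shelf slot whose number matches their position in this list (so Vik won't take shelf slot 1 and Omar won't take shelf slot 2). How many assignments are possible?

Let Aᵢ (for i ∈ {1, 2}) be the placements that put person i in their forbidden shelf slot. Any j of these fix j positions, leaving (7−j)! ways to fill the rest, and there are C(2,j) ways to pick which j.
By inclusion–exclusion, the number of valid placements is Σ_{j=0}^{2} (−1)^j C(2,j)·(7−j)!.
Computing: 5040 − 1440 + 120 = 3720.

3720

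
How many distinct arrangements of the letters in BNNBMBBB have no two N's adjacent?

There are 8!/(5!·2!) = 168 arrangements of BNNBMBBB in total.
Arrangements with the N's together: treat NN as one letter, giving (7)!/(5!) = 42.
Subtracting, 168 − 42 = 126 arrangements keep the N's apart.

126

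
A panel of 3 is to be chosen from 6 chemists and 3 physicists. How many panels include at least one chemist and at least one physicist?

63

Unrestricted: C(9,3) = 84 ways to pick any 3 of the 9.
Selections missing a whole group: no chemists → C(3,3) = 1; no physicists → C(6,3) = 20.
Both groups omitted at once is impossible, so 84 − 21 = 63.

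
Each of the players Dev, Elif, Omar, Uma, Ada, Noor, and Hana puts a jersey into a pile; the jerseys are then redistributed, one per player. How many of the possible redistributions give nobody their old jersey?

1854

Count assignments avoiding every fixed point. For any j of the 7 players fixed to their old jersey, the other 7−j can be arranged in (7−j)! ways.
By inclusion–exclusion this is Σ_{j=0}^{7} (−1)^j C(7,j)·(7−j)!.
Computing: 5040 − 5040 + 2520 − 840 + 210 − 42 + 7 − 1 = 1854.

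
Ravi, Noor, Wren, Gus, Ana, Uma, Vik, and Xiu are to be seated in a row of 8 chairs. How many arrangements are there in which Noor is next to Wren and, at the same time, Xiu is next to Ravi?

Treat {Noor,Wren} as one block (2 orders) and {Xiu,Ravi} as another (2 orders).
That leaves 6 units to arrange: 2 × 2 × 6! = 4 × 720 = 2880.

2880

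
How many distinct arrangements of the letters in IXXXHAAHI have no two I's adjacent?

Total arrangements of IXXXHAAHI: 9!/(3!·2!·2!·2!) = 7560.
Arrangements with the I's together: treat II as one letter, giving (8)!/(3!·2!·2!) = 1680.
Hence 7560 − 1680 = 5880.

5880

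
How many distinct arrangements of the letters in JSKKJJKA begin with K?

420

With the first slot taken by K, it remains to arrange the other 7 letters (JSKJJKA).
Those 7 letters have J appearing 3 times and K appearing twice, giving (7)!/(3!·2!) = 420.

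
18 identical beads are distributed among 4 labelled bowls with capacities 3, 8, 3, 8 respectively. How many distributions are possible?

By stars and bars, unrestricted non-negative solutions to x_1+…+x_4 = 18 number C(18+3,3) = 1330.
Subtract solutions that violate a single cap (substitute x_i' = x_i − (cap_i+1)): x_1 ≥ 4 gives C(17,3) = 680; x_2 ≥ 9 gives C(12,3) = 220; x_3 ≥ 4 gives C(17,3) = 680; x_4 ≥ 9 gives C(12,3) = 220. Together 1800.
Add back pairs where two caps are both exceeded: 56 + 286 + 56 + 56 + 1 + 56 = 511.
Subtract triples: 4 + 0 + 4 + 0 = 8.
By inclusion–exclusion the count is 1330 − 1800 + 511 − 8 = 33.

33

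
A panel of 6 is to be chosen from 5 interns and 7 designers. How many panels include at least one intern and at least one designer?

Unrestricted: C(12,6) = 924 ways to pick any 6 of the 12.
Subtract selections that omit an entire group: no interns → C(7,6) = 7; no designers → C(5,6) = 0.
Both groups omitted at once is impossible, so 924 − 7 = 917.

917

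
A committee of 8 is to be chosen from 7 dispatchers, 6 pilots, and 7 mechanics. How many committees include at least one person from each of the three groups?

120393

With no constraint there are C(20,8) = 125970 possible selections.
Subtract selections that omit an entire group: no dispatchers → C(13,8) = 1287; no pilots → C(14,8) = 3003; no mechanics → C(13,8) = 1287.
Add back selections omitting two groups (i.e. drawn from a single group): C(7,8) + C(6,8) + C(7,8) = 0.
By inclusion–exclusion: 125970 − 5577 + 0 = 120393.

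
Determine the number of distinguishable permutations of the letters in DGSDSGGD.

560

The 8 letters of DGSDSGGD have repeats: D appearing 3 times, G appearing 3 times, and S appearing twice.
Dividing 8! = 40320 by 3!·3!·2! = 72 for the repeated letters gives 560.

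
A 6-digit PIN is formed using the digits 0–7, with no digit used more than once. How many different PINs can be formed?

20160

Choose and order 6 of the 8 symbols: the first digit has 8 options, the next 7, and so on down to 3.
That product is 8 × 7 × 6 × 5 × 4 × 3 = 20160.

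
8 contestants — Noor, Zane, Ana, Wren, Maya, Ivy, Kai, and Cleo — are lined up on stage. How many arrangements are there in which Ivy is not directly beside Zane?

Of the 8! = 40320 arrangements, those with Ivy and Zane adjacent number 2 × 7! = 10080 (treat the pair as a block with 2 internal orders).
Complementary counting: 40320 − 10080 = 30240.

30240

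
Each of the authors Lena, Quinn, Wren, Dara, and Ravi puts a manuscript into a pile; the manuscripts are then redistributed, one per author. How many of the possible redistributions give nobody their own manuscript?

This is the derangement count D_5: permutations of 5 items with no fixed point.
By inclusion–exclusion this is Σ_{j=0}^{5} (−1)^j C(5,j)·(5−j)!.
Computing: 120 − 120 + 60 − 20 + 5 − 1 = 44.

44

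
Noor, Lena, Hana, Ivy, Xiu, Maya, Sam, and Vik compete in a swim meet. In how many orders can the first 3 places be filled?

There are 8 choices for 1st place, 7 for 2nd, and 6 for 3rd.
That gives 8 × 7 × 6 = 336.

336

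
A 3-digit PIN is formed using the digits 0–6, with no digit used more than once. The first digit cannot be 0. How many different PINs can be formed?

The first digit has 7−1 = 6 choices (anything except 0).
The remaining 2 digits are filled from the other 6 symbols without repetition: 6 × 5 = 30.
Total: 6 × 30 = 180.

180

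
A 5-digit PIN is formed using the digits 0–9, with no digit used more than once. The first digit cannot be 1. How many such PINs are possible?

27216

The first digit has 10−1 = 9 choices (anything except 1).
The remaining 4 digits are filled from the other 9 symbols without repetition: 9 × 8 × 7 × 6 = 3024.
Total: 9 × 3024 = 27216.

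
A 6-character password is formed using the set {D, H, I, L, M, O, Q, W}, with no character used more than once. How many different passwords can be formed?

Choose and order 6 of the 8 symbols: the first character has 8 options, the next 7, and so on down to 3.
8 × 7 × 6 × 5 × 4 × 3 = 20160.

20160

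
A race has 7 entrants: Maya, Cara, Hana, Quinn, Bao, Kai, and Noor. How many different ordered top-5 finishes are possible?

2520

There are 7 choices for 1st place, 6 for 2nd, and so on down to 3 for position 5.
That gives 7 × 6 × 5 × 4 × 3 = 2520.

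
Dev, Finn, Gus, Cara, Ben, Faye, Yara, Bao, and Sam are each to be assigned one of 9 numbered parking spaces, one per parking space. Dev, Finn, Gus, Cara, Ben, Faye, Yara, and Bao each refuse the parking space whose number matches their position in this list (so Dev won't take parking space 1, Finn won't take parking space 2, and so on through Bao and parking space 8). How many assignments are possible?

148329

Let Aᵢ (for 1 ≤ i ≤ 8) be the placements that put person i in their forbidden parking space. Any j of these fix j positions, leaving (9−j)! ways to fill the rest, and there are C(8,j) ways to pick which j.
By inclusion–exclusion, the number of valid placements is Σ_{j=0}^{8} (−1)^j C(8,j)·(9−j)!.
Computing: 362880 − 322560 + 141120 − 40320 + 8400 − 1344 + 168 − 16 + 1 = 148329.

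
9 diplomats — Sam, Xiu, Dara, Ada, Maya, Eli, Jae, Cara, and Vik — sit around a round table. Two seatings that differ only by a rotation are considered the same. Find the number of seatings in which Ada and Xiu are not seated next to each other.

30240

All circular seatings of 9 people number (8)! = 40320.
Those with Ada next to Xiu: fuse the pair into one unit and seat 8 units around a circle — 2·(7)! = 10080.
Subtracting, 40320 − 10080 = 30240.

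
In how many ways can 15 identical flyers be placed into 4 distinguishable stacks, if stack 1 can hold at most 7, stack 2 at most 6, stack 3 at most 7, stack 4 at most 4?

Ignoring the caps, the number of non-negative solutions to x_1+…+x_4 = 15 is C(18,3) = 816.
Subtract solutions that violate a single cap (substitute x_i' = x_i − (cap_i+1)): x_1 ≥ 8 gives C(10,3) = 120; x_2 ≥ 7 gives C(11,3) = 165; x_3 ≥ 8 gives C(10,3) = 120; x_4 ≥ 5 gives C(13,3) = 286. Together 691.
Add back pairs where two caps are both exceeded: 1 + 0 + 10 + 1 + 20 + 10 = 42.
By inclusion–exclusion the count is 816 − 691 + 42 = 167.

167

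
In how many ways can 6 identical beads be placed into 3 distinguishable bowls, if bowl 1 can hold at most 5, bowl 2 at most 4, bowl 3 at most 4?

21

Without the upper bounds there are C(8,2) = 28 ways to split 6 among 3 bowls.
Subtract solutions that violate a single cap (substitute x_i' = x_i − (cap_i+1)): x_1 ≥ 6 gives C(2,2) = 1; x_2 ≥ 5 gives C(3,2) = 3; x_3 ≥ 5 gives C(3,2) = 3. Together 7.
No two caps can be exceeded simultaneously, so the pair terms are all 0.
By inclusion–exclusion the count is 28 − 7 + 0 = 21.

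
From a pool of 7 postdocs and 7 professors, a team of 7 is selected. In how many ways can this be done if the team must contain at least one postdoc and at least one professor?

Unrestricted: C(14,7) = 3432 ways to pick any 7 of the 14.
Subtract selections that omit an entire group: no postdocs → C(7,7) = 1; no professors → C(7,7) = 1.
Both groups omitted at once is impossible, so 3432 − 2 = 3430.

3430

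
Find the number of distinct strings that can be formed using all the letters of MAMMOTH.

The 7 letters of MAMMOTH have repeats: M appearing 3 times.
Dividing 7! = 5040 by 3! = 6 for the repeated letters gives 840.

840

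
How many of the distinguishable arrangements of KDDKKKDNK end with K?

With the last slot taken by K, it remains to arrange the other 8 letters (DDKKKDNK).
Those 8 letters have D appearing 3 times and K appearing 4 times, giving (8)!/(4!·3!) = 280.

280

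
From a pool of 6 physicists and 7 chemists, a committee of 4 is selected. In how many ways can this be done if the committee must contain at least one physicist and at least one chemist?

Total 4-person selections from all 13: C(13,4) = 715.
Selections missing a whole group: no physicists → C(7,4) = 35; no chemists → C(6,4) = 15.
Both groups omitted at once is impossible, so 715 − 50 = 665.

665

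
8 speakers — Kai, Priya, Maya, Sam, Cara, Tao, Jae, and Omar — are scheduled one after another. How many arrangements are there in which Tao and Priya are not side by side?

30240

There are 8! = 40320 arrangements in all. If Tao and Priya are adjacent, merging them into one block gives 2·(7)! = 10080 arrangements.
So 40320 − 10080 = 30240 arrangements keep them apart.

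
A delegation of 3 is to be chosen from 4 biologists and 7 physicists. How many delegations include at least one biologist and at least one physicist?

126

With no constraint there are C(11,3) = 165 possible selections.
Selections missing a whole group: no biologists → C(7,3) = 35; no physicists → C(4,3) = 4.
Both groups omitted at once is impossible, so 165 − 39 = 126.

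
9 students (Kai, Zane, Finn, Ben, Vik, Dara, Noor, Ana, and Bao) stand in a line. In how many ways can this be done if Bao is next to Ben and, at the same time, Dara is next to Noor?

20160

Treat {Bao,Ben} as one block (2 orders) and {Dara,Noor} as another (2 orders).
That leaves 7 units to arrange: 2 × 2 × 7! = 4 × 5040 = 20160.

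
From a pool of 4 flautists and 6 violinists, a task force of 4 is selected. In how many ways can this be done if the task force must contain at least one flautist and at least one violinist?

194

With no constraint there are C(10,4) = 210 possible selections.
Selections missing a whole group: no flautists → C(6,4) = 15; no violinists → C(4,4) = 1.
Both groups omitted at once is impossible, so 210 − 16 = 194.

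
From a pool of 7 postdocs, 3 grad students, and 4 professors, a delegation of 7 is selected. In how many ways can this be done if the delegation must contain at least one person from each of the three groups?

Total 7-person selections from all 14: C(14,7) = 3432.
Subtract selections that omit an entire group: no postdocs → C(7,7) = 1; no grad students → C(11,7) = 330; no professors → C(10,7) = 120.
Add back selections omitting two groups (i.e. drawn from a single group): C(7,7) + C(3,7) + C(4,7) = 1.
By inclusion–exclusion: 3432 − 451 + 1 = 2982.

2982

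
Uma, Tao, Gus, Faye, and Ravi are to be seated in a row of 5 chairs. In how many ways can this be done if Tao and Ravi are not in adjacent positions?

There are 5! = 120 arrangements in all. If Tao and Ravi are adjacent, merging them into one block gives 2·(4)! = 48 arrangements.
Complementary counting: 120 − 48 = 72.

72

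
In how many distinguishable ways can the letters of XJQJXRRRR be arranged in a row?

3780

The 9 letters of XJQJXRRRR have repeats: J appearing twice, R appearing 4 times, and X appearing twice.
The number of distinct arrangements is 9!/(4!·2!·2!) = 362880/96 = 3780.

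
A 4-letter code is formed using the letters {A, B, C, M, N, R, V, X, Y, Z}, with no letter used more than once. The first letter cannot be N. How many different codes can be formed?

4536

The first letter has 10−1 = 9 choices (anything except N).
The remaining 3 letters are filled from the other 9 symbols without repetition: 9 × 8 × 7 = 504.
Total: 9 × 504 = 4536.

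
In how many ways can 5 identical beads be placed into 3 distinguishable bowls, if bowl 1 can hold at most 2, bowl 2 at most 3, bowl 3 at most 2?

Without the upper bounds there are C(7,2) = 21 ways to split 5 among 3 bowls.
Subtract solutions that violate a single cap (substitute x_i' = x_i − (cap_i+1)): x_1 ≥ 3 gives C(4,2) = 6; x_2 ≥ 4 gives C(3,2) = 3; x_3 ≥ 3 gives C(4,2) = 6. Together 15.
No two caps can be exceeded simultaneously, so the pair terms are all 0.
By inclusion–exclusion the count is 21 − 15 + 0 = 6.

6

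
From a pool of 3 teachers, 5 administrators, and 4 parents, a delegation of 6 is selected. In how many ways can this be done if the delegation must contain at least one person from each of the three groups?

With no constraint there are C(12,6) = 924 possible selections.
Subtract selections that omit an entire group: no teachers → C(9,6) = 84; no administrators → C(7,6) = 7; no parents → C(8,6) = 28.
Add back selections omitting two groups (i.e. drawn from a single group): C(3,6) + C(5,6) + C(4,6) = 0.
By inclusion–exclusion: 924 − 119 + 0 = 805.

805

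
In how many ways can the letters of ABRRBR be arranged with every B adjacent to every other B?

20

Treat the 2 copies of B as a single block. The multiset to arrange is then {BB, A, R, R, R}, 5 items in all.
That gives (5)!/(3!) = 20 arrangements.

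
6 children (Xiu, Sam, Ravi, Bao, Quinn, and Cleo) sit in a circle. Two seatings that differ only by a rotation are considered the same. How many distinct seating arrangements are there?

120

Fix one person's seat to break rotational symmetry; the remaining 5 people can be arranged in (5)! = 120 ways.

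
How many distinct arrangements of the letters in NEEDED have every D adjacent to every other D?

20

Treat the 2 copies of D as a single block. The multiset to arrange is then {DD, E, E, E, N}, 5 items in all.
That gives (5)!/(3!) = 20 arrangements.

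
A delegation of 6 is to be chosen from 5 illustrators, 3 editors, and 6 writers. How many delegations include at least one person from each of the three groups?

Total 6-person selections from all 14: C(14,6) = 3003.
Selections missing a whole group: no illustrators → C(9,6) = 84; no editors → C(11,6) = 462; no writers → C(8,6) = 28.
Add back selections omitting two groups (i.e. drawn from a single group): C(5,6) + C(3,6) + C(6,6) = 1.
By inclusion–exclusion: 3003 − 574 + 1 = 2430.

2430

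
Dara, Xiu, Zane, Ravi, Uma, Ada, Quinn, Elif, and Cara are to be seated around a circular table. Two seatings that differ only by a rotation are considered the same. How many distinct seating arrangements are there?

40320

Around a circle, 9 distinct people have 9!/9 = (8)! = 40320 rotationally distinct seatings.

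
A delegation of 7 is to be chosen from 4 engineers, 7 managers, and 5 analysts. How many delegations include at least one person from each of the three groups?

Unrestricted: C(16,7) = 11440 ways to pick any 7 of the 16.
Subtract selections that omit an entire group: no engineers → C(12,7) = 792; no managers → C(9,7) = 36; no analysts → C(11,7) = 330.
Add back selections omitting two groups (i.e. drawn from a single group): C(4,7) + C(7,7) + C(5,7) = 1.
By inclusion–exclusion: 11440 − 1158 + 1 = 10283.

10283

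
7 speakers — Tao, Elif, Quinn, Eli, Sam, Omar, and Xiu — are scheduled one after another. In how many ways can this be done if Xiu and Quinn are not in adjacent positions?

3600

Of the 7! = 5040 arrangements, those with Xiu and Quinn adjacent number 2 × 6! = 1440 (treat the pair as a block with 2 internal orders).
So 5040 − 1440 = 3600 arrangements keep them apart.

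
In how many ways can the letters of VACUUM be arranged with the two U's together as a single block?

120

Treat the 2 copies of U as a single block. The multiset to arrange is then {UU, A, C, M, V}, 5 items in all.
All 5 items are distinct, so there are (5)! = 120 arrangements.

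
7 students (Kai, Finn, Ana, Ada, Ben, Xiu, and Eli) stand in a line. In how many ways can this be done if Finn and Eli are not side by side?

3600

There are 7! = 5040 arrangements in all. If Finn and Eli are adjacent, merging them into one block gives 2·(6)! = 1440 arrangements.
Complementary counting: 5040 − 1440 = 3600.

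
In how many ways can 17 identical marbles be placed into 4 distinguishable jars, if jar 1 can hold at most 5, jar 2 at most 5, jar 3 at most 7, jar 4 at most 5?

56

By stars and bars, unrestricted non-negative solutions to x_1+…+x_4 = 17 number C(17+3,3) = 1140.
Subtract solutions that violate a single cap (substitute x_i' = x_i − (cap_i+1)): x_1 ≥ 6 gives C(14,3) = 364; x_2 ≥ 6 gives C(14,3) = 364; x_3 ≥ 8 gives C(12,3) = 220; x_4 ≥ 6 gives C(14,3) = 364. Together 1312.
Add back pairs where two caps are both exceeded: 56 + 20 + 56 + 20 + 56 + 20 = 228.
By inclusion–exclusion the count is 1140 − 1312 + 228 = 56.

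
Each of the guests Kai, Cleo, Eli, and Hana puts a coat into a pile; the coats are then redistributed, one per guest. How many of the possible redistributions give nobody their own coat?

Let Aᵢ be the assignments in which guest i gets their own coat. We want the size of the complement of A₁∪…∪A_4.
By inclusion–exclusion this is Σ_{j=0}^{4} (−1)^j C(4,j)·(4−j)!.
Computing: 24 − 24 + 12 − 4 + 1 = 9.

9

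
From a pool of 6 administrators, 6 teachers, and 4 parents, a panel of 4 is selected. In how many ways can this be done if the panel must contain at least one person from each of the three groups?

936

Total 4-person selections from all 16: C(16,4) = 1820.
Selections missing a whole group: no administrators → C(10,4) = 210; no teachers → C(10,4) = 210; no parents → C(12,4) = 495.
Add back selections omitting two groups (i.e. drawn from a single group): C(6,4) + C(6,4) + C(4,4) = 31.
By inclusion–exclusion: 1820 − 915 + 31 = 936.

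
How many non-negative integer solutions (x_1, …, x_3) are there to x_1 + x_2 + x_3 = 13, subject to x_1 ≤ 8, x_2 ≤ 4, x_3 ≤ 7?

25

Without the upper bounds there are C(15,2) = 105 ways to split 13 among 3 variables.
Subtract solutions that violate a single cap (substitute x_i' = x_i − (cap_i+1)): x_1 ≥ 9 gives C(6,2) = 15; x_2 ≥ 5 gives C(10,2) = 45; x_3 ≥ 8 gives C(7,2) = 21. Together 81.
Add back pairs where two caps are both exceeded: 0 + 0 + 1 = 1.
By inclusion–exclusion the count is 105 − 81 + 1 = 25.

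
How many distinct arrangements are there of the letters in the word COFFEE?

The 6 letters of COFFEE have repeats: E appearing twice and F appearing twice.
So there are 6! / (2!·2!) = 180 distinguishable arrangements.

180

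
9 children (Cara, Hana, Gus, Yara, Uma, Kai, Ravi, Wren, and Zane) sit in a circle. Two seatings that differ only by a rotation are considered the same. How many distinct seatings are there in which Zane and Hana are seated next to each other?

10080

Treat {Zane, Hana} as one unit (2 internal orders) and seat the resulting 8 units around the table: (7)! circular arrangements.
So 2 × (7)! = 2 × 5040 = 10080.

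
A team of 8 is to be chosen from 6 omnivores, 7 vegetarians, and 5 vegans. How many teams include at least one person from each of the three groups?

Total 8-person selections from all 18: C(18,8) = 43758.
Subtract selections that omit an entire group: no omnivores → C(12,8) = 495; no vegetarians → C(11,8) = 165; no vegans → C(13,8) = 1287.
Add back selections omitting two groups (i.e. drawn from a single group): C(6,8) + C(7,8) + C(5,8) = 0.
By inclusion–exclusion: 43758 − 1947 + 0 = 41811.

41811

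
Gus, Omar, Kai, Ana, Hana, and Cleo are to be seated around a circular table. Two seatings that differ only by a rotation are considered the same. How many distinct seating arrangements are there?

120

Around a circle, 6 distinct people have 6!/6 = (5)! = 120 rotationally distinct seatings.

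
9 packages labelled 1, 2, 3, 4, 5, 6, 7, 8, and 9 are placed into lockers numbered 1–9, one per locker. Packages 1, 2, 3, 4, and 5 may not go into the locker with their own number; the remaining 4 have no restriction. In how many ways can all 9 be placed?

205056

Let Aᵢ (for 1 ≤ i ≤ 5) be the placements that put package i in its forbidden locker. Any j of these fix j positions, leaving (9−j)! ways to fill the rest, and there are C(5,j) ways to pick which j.
By inclusion–exclusion, the number of valid placements is Σ_{j=0}^{5} (−1)^j C(5,j)·(9−j)!.
Computing: 362880 − 201600 + 50400 − 7200 + 600 − 24 = 205056.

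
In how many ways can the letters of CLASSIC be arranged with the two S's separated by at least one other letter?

900

Total arrangements of CLASSIC: 7!/(2!·2!) = 1260.
If the two S's are adjacent, glue them into one block, leaving 6 items to arrange: (6)!/(2!) = 360 ways.
Hence 1260 − 360 = 900.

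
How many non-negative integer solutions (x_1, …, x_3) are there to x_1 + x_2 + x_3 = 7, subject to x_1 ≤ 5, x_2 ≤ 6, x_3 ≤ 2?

By stars and bars, unrestricted non-negative solutions to x_1+…+x_3 = 7 number C(7+2,2) = 36.
Subtract solutions that violate a single cap (substitute x_i' = x_i − (cap_i+1)): x_1 ≥ 6 gives C(3,2) = 3; x_2 ≥ 7 gives C(2,2) = 1; x_3 ≥ 3 gives C(6,2) = 15. Together 19.
No two caps can be exceeded simultaneously, so the pair terms are all 0.
By inclusion–exclusion the count is 36 − 19 + 0 = 17.

17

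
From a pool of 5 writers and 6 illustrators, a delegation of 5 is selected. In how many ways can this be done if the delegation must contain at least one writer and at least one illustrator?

Unrestricted: C(11,5) = 462 ways to pick any 5 of the 11.
Subtract selections that omit an entire group: no writers → C(6,5) = 6; no illustrators → C(5,5) = 1.
Both groups omitted at once is impossible, so 462 − 7 = 455.

455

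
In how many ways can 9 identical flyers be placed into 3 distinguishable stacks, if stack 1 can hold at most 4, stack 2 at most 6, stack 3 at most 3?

Ignoring the caps, the number of non-negative solutions to x_1+…+x_3 = 9 is C(11,2) = 55.
Subtract solutions that violate a single cap (substitute x_i' = x_i − (cap_i+1)): x_1 ≥ 5 gives C(6,2) = 15; x_2 ≥ 7 gives C(4,2) = 6; x_3 ≥ 4 gives C(7,2) = 21. Together 42.
Add back pairs where two caps are both exceeded: 0 + 1 + 0 = 1.
By inclusion–exclusion the count is 55 − 42 + 1 = 14.

14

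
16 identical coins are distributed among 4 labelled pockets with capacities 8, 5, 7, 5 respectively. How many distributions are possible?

175

Without the upper bounds there are C(19,3) = 969 ways to split 16 among 4 pockets.
Subtract solutions that violate a single cap (substitute x_i' = x_i − (cap_i+1)): x_1 ≥ 9 gives C(10,3) = 120; x_2 ≥ 6 gives C(13,3) = 286; x_3 ≥ 8 gives C(11,3) = 165; x_4 ≥ 6 gives C(13,3) = 286. Together 857.
Add back pairs where two caps are both exceeded: 4 + 0 + 4 + 10 + 35 + 10 = 63.
By inclusion–exclusion the count is 969 − 857 + 63 = 175.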